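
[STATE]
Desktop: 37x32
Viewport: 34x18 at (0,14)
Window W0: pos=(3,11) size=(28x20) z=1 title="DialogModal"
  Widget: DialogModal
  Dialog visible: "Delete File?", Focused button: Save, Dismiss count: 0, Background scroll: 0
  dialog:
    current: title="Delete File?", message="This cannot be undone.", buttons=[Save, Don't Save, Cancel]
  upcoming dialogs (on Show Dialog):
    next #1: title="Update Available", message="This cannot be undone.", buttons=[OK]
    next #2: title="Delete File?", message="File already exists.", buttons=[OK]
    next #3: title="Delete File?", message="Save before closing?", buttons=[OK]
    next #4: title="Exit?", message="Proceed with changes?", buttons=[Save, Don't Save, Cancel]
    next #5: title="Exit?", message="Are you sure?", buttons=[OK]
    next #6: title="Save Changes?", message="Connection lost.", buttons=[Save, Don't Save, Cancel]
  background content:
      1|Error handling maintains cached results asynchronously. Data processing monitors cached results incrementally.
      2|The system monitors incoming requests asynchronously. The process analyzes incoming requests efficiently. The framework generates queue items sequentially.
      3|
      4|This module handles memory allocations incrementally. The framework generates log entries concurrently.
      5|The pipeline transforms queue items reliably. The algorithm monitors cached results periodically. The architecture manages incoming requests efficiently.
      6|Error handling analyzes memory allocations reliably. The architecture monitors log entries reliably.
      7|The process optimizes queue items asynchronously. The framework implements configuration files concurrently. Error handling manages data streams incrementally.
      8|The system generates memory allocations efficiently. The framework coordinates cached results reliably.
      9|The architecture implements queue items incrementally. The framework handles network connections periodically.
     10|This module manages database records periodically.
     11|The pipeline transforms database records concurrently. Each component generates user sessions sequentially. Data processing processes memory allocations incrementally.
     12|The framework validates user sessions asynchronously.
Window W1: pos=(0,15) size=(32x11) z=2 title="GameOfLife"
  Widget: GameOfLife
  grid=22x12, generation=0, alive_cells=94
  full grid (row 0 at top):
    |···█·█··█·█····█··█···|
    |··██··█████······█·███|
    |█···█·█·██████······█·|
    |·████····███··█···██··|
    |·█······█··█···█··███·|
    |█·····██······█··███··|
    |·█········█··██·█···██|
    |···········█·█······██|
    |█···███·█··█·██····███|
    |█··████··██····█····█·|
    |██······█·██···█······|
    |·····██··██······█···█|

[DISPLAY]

   ┃Error handling maintains c┃   
┏━━━━━━━━━━━━━━━━━━━━━━━━━━━━━━┓  
┃ GameOfLife                   ┃  
┠──────────────────────────────┨  
┃Gen: 0                        ┃  
┃·████····███··█···██··        ┃  
┃·█······█··█···█··███·        ┃  
┃█·····██······█··███··        ┃  
┃·█········█··██·█···██        ┃  
┃···········█·█······██        ┃  
┃█···███·█··█·██····███        ┃  
┗━━━━━━━━━━━━━━━━━━━━━━━━━━━━━━┛  
   ┃                          ┃   
   ┃                          ┃   
   ┃                          ┃   
   ┃                          ┃   
   ┗━━━━━━━━━━━━━━━━━━━━━━━━━━┛   
                                  


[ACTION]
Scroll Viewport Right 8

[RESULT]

┃Error handling maintains c┃      
━━━━━━━━━━━━━━━━━━━━━━━━━━━━┓     
ameOfLife                   ┃     
────────────────────────────┨     
n: 0                        ┃     
███····███··█···██··        ┃     
······█··█···█··███·        ┃     
····██······█··███··        ┃     
········█··██·█···██        ┃     
·········█·█······██        ┃     
··███·█··█·██····███        ┃     
━━━━━━━━━━━━━━━━━━━━━━━━━━━━┛     
┃                          ┃      
┃                          ┃      
┃                          ┃      
┃                          ┃      
┗━━━━━━━━━━━━━━━━━━━━━━━━━━┛      
                                  


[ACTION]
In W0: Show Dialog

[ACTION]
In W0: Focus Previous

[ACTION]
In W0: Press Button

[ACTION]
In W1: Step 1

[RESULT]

┃Error handling maintains c┃      
━━━━━━━━━━━━━━━━━━━━━━━━━━━━┓     
ameOfLife                   ┃     
────────────────────────────┨     
n: 1                        ┃     
████·█·····██···█···        ┃     
·█···███·█··██····█·        ┃     
·····█·····██·██···█        ┃     
··········████·██··█        ┃     
···█····██···█······        ┃     
·█··██·█·█·██····█··        ┃     
━━━━━━━━━━━━━━━━━━━━━━━━━━━━┛     
┃                          ┃      
┃                          ┃      
┃                          ┃      
┃                          ┃      
┗━━━━━━━━━━━━━━━━━━━━━━━━━━┛      
                                  


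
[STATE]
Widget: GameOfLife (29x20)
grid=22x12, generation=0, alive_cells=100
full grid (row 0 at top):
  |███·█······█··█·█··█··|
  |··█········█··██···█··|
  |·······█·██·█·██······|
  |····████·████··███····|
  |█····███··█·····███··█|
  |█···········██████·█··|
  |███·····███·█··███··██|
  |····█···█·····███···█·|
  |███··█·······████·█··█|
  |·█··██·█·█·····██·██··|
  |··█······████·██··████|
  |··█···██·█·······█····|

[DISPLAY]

Gen: 0                       
███·█······█··█·█··█··       
··█········█··██···█··       
·······█·██·█·██······       
····████·████··███····       
█····███··█·····███··█       
█···········██████·█··       
███·····███·█··███··██       
····█···█·····███···█·       
███··█·······████·█··█       
·█··██·█·█·····██·██··       
··█······████·██··████       
··█···██·█·······█····       
                             
                             
                             
                             
                             
                             
                             


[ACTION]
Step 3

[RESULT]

Gen: 3                       
···██·······█·········       
············█·········       
··█···█···█···········       
···█···█··███·········       
····█·····█···········       
██···██···█·██····███·       
███···············███·       
··█····█·█··██······██       
██·····███·········█·█       
█·····███·██·█·····█··       
·███·····█·█·█········       
·███····█··········███       
                             
                             
                             
                             
                             
                             
                             


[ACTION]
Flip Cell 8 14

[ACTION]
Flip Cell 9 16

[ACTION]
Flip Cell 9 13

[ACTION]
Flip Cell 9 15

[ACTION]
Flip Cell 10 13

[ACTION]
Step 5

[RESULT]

Gen: 8                       
······················       
······················       
·········██···········       
······█·██············       
·····██··██·██···██···       
·····█····█···█·█··█··       
·███···········███····       
···········█········█·       
·███········█·█·····██       
·············█·····█·█       
··█················██·       
··█···················       
                             
                             
                             
                             
                             
                             
                             


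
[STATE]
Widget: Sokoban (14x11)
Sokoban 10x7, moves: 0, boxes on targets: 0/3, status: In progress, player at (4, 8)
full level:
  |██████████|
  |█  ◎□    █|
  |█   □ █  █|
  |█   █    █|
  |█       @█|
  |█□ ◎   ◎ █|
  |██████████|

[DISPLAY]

██████████    
█  ◎□    █    
█   □ █  █    
█   █    █    
█       @█    
█□ ◎   ◎ █    
██████████    
Moves: 0  0/3 
              
              
              


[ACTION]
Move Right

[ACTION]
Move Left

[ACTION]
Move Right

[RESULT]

██████████    
█  ◎□    █    
█   □ █  █    
█   █    █    
█       @█    
█□ ◎   ◎ █    
██████████    
Moves: 2  0/3 
              
              
              


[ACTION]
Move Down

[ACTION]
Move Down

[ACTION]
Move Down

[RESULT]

██████████    
█  ◎□    █    
█   □ █  █    
█   █    █    
█        █    
█□ ◎   ◎@█    
██████████    
Moves: 3  0/3 
              
              
              


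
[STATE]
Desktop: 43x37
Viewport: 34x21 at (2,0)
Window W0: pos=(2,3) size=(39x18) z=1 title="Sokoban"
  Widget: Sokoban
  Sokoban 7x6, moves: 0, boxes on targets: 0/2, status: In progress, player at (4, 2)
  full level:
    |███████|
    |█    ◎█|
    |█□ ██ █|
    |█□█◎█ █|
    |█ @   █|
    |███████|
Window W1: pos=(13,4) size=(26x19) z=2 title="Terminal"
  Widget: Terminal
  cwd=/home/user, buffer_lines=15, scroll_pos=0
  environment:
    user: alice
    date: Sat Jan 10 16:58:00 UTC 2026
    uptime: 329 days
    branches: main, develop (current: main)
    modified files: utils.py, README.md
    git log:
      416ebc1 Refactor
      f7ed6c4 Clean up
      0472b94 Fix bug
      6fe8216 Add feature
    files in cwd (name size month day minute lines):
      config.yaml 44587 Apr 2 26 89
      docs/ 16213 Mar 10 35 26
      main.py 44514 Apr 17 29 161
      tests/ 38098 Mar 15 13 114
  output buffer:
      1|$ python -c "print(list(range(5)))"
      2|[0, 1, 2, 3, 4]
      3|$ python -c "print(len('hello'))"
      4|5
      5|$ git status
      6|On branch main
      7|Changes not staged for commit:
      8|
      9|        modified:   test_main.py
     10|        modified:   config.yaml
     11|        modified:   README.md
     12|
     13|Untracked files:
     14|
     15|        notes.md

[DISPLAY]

                                  
                                  
                                  
┏━━━━━━━━━━━━━━━━━━━━━━━━━━━━━━━━━
┃ Sokoban  ┏━━━━━━━━━━━━━━━━━━━━━━
┠──────────┃ Terminal             
┃███████   ┠──────────────────────
┃█    ◎█   ┃$ python -c "print(lis
┃█□ ██ █   ┃[0, 1, 2, 3, 4]       
┃█□█◎█ █   ┃$ python -c "print(len
┃█ @   █   ┃5                     
┃███████   ┃$ git status          
┃Moves: 0  ┃On branch main        
┃          ┃Changes not staged for
┃          ┃                      
┃          ┃        modified:   te
┃          ┃        modified:   co
┃          ┃        modified:   RE
┃          ┃                      
┃          ┃Untracked files:      
┗━━━━━━━━━━┃                      


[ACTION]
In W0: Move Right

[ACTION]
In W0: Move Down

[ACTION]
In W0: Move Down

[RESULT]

                                  
                                  
                                  
┏━━━━━━━━━━━━━━━━━━━━━━━━━━━━━━━━━
┃ Sokoban  ┏━━━━━━━━━━━━━━━━━━━━━━
┠──────────┃ Terminal             
┃███████   ┠──────────────────────
┃█    ◎█   ┃$ python -c "print(lis
┃█□ ██ █   ┃[0, 1, 2, 3, 4]       
┃█□█◎█ █   ┃$ python -c "print(len
┃█  @  █   ┃5                     
┃███████   ┃$ git status          
┃Moves: 1  ┃On branch main        
┃          ┃Changes not staged for
┃          ┃                      
┃          ┃        modified:   te
┃          ┃        modified:   co
┃          ┃        modified:   RE
┃          ┃                      
┃          ┃Untracked files:      
┗━━━━━━━━━━┃                      


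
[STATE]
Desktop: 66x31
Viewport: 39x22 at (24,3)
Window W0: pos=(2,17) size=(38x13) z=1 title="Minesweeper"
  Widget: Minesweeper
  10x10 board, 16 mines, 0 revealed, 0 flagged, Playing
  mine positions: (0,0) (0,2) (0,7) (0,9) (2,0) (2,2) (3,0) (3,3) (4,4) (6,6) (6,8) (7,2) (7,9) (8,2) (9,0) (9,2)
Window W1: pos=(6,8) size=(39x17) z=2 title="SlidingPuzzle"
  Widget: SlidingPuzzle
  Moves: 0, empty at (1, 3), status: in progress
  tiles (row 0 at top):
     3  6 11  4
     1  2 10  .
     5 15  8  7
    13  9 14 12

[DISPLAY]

                                       
                                       
                                       
                                       
                                       
━━━━━━━━━━━━━━━━━━━━┓                  
                    ┃                  
────────────────────┨                  
───┐                ┃                  
 4 │                ┃                  
───┤                ┃                  
   │                ┃                  
───┤                ┃                  
 7 │                ┃                  
───┤                ┃                  
12 │                ┃                  
───┘                ┃                  
                    ┃                  
                    ┃                  
                    ┃                  
                    ┃                  
━━━━━━━━━━━━━━━━━━━━┛                  


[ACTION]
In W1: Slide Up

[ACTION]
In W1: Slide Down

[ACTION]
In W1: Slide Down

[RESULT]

                                       
                                       
                                       
                                       
                                       
━━━━━━━━━━━━━━━━━━━━┓                  
                    ┃                  
────────────────────┨                  
───┐                ┃                  
   │                ┃                  
───┤                ┃                  
 4 │                ┃                  
───┤                ┃                  
 7 │                ┃                  
───┤                ┃                  
12 │                ┃                  
───┘                ┃                  
                    ┃                  
                    ┃                  
                    ┃                  
                    ┃                  
━━━━━━━━━━━━━━━━━━━━┛                  


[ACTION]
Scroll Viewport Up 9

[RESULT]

                                       
                                       
                                       
                                       
                                       
                                       
                                       
                                       
━━━━━━━━━━━━━━━━━━━━┓                  
                    ┃                  
────────────────────┨                  
───┐                ┃                  
   │                ┃                  
───┤                ┃                  
 4 │                ┃                  
───┤                ┃                  
 7 │                ┃                  
───┤                ┃                  
12 │                ┃                  
───┘                ┃                  
                    ┃                  
                    ┃                  


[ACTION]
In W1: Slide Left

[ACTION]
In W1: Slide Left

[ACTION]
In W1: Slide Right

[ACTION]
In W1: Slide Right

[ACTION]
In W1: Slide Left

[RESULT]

                                       
                                       
                                       
                                       
                                       
                                       
                                       
                                       
━━━━━━━━━━━━━━━━━━━━┓                  
                    ┃                  
────────────────────┨                  
───┐                ┃                  
11 │                ┃                  
───┤                ┃                  
 4 │                ┃                  
───┤                ┃                  
 7 │                ┃                  
───┤                ┃                  
12 │                ┃                  
───┘                ┃                  
                    ┃                  
                    ┃                  


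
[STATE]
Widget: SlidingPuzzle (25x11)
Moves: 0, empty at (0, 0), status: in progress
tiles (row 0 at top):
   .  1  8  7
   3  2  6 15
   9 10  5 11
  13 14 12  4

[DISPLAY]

┌────┬────┬────┬────┐    
│    │  1 │  8 │  7 │    
├────┼────┼────┼────┤    
│  3 │  2 │  6 │ 15 │    
├────┼────┼────┼────┤    
│  9 │ 10 │  5 │ 11 │    
├────┼────┼────┼────┤    
│ 13 │ 14 │ 12 │  4 │    
└────┴────┴────┴────┘    
Moves: 0                 
                         


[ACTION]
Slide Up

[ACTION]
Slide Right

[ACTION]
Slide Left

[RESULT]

┌────┬────┬────┬────┐    
│  3 │  1 │  8 │  7 │    
├────┼────┼────┼────┤    
│  2 │    │  6 │ 15 │    
├────┼────┼────┼────┤    
│  9 │ 10 │  5 │ 11 │    
├────┼────┼────┼────┤    
│ 13 │ 14 │ 12 │  4 │    
└────┴────┴────┴────┘    
Moves: 2                 
                         


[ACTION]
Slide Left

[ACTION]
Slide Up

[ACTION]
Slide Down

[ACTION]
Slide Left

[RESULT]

┌────┬────┬────┬────┐    
│  3 │  1 │  8 │  7 │    
├────┼────┼────┼────┤    
│  2 │  6 │ 15 │    │    
├────┼────┼────┼────┤    
│  9 │ 10 │  5 │ 11 │    
├────┼────┼────┼────┤    
│ 13 │ 14 │ 12 │  4 │    
└────┴────┴────┴────┘    
Moves: 6                 
                         


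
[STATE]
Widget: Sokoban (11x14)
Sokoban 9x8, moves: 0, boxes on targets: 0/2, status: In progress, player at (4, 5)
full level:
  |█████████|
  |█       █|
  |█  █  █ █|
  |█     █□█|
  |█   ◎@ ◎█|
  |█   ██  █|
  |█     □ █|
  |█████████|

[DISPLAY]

█████████  
█       █  
█  █  █ █  
█     █□█  
█   ◎@ ◎█  
█   ██  █  
█     □ █  
█████████  
Moves: 0  0
           
           
           
           
           


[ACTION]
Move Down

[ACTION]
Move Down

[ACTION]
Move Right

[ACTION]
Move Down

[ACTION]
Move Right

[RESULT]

█████████  
█       █  
█  █  █ █  
█     █□█  
█   ◎  ◎█  
█   ██ @█  
█     □ █  
█████████  
Moves: 3  0
           
           
           
           
           


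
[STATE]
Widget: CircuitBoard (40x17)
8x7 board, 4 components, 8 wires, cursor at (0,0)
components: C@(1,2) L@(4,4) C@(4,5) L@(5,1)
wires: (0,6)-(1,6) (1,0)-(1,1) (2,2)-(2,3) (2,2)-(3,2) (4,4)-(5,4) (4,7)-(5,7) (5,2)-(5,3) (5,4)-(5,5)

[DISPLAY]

   0 1 2 3 4 5 6 7                      
0  [.]                      ·           
                            │           
1   · ─ ·   C               ·           
                                        
2           · ─ ·                       
            │                           
3           ·                           
                                        
4                   L   C       ·       
                    │           │       
5       L   · ─ ·   · ─ ·       ·       
                                        
6                                       
Cursor: (0,0)                           
                                        
                                        


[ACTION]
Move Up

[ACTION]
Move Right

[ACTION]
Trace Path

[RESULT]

   0 1 2 3 4 5 6 7                      
0      [.]                  ·           
                            │           
1   · ─ ·   C               ·           
                                        
2           · ─ ·                       
            │                           
3           ·                           
                                        
4                   L   C       ·       
                    │           │       
5       L   · ─ ·   · ─ ·       ·       
                                        
6                                       
Cursor: (0,1)  Trace: No connections    
                                        
                                        


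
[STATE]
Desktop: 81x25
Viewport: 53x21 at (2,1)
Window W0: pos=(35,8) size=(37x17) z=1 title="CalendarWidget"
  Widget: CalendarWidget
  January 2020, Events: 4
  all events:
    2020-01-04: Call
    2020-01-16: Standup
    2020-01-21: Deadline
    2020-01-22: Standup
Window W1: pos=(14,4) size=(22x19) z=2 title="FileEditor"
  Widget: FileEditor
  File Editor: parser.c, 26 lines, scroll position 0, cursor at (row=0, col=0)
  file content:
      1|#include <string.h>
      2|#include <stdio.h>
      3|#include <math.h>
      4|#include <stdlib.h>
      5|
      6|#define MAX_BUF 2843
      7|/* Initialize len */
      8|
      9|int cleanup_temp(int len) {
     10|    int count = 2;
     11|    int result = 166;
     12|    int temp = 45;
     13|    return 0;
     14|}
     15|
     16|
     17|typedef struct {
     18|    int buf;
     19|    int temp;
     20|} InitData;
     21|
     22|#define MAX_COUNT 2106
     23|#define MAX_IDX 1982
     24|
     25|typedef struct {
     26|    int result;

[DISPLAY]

                                                     
                                                     
                                                     
            ┏━━━━━━━━━━━━━━━━━━━━┓                   
            ┃ FileEditor         ┃                   
            ┠────────────────────┨                   
            ┃█include <string.h>▲┃                   
            ┃#include <stdio.h> █┃━━━━━━━━━━━━━━━━━━━
            ┃#include <math.h>  ░┃ CalendarWidget    
            ┃#include <stdlib.h>░┃───────────────────
            ┃                   ░┃            January
            ┃#define MAX_BUF 284░┃Mo Tu We Th Fr Sa S
            ┃/* Initialize len *░┃       1  2  3  4* 
            ┃                   ░┃ 6  7  8  9 10 11 1
            ┃int cleanup_temp(in░┃13 14 15 16* 17 18 
            ┃    int count = 2; ░┃20 21* 22* 23 24 25
            ┃    int result = 16░┃27 28 29 30 31     
            ┃    int temp = 45; ░┃                   
            ┃    return 0;      ░┃                   
            ┃}                  ░┃                   
            ┃                   ▼┃                   


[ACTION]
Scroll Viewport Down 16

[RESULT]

            ┏━━━━━━━━━━━━━━━━━━━━┓                   
            ┃ FileEditor         ┃                   
            ┠────────────────────┨                   
            ┃█include <string.h>▲┃                   
            ┃#include <stdio.h> █┃━━━━━━━━━━━━━━━━━━━
            ┃#include <math.h>  ░┃ CalendarWidget    
            ┃#include <stdlib.h>░┃───────────────────
            ┃                   ░┃            January
            ┃#define MAX_BUF 284░┃Mo Tu We Th Fr Sa S
            ┃/* Initialize len *░┃       1  2  3  4* 
            ┃                   ░┃ 6  7  8  9 10 11 1
            ┃int cleanup_temp(in░┃13 14 15 16* 17 18 
            ┃    int count = 2; ░┃20 21* 22* 23 24 25
            ┃    int result = 16░┃27 28 29 30 31     
            ┃    int temp = 45; ░┃                   
            ┃    return 0;      ░┃                   
            ┃}                  ░┃                   
            ┃                   ▼┃                   
            ┗━━━━━━━━━━━━━━━━━━━━┛                   
                                 ┃                   
                                 ┗━━━━━━━━━━━━━━━━━━━


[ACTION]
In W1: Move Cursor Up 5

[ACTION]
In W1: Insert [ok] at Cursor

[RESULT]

            ┏━━━━━━━━━━━━━━━━━━━━┓                   
            ┃ FileEditor         ┃                   
            ┠────────────────────┨                   
            ┃ok█include <string.▲┃                   
            ┃#include <stdio.h> █┃━━━━━━━━━━━━━━━━━━━
            ┃#include <math.h>  ░┃ CalendarWidget    
            ┃#include <stdlib.h>░┃───────────────────
            ┃                   ░┃            January
            ┃#define MAX_BUF 284░┃Mo Tu We Th Fr Sa S
            ┃/* Initialize len *░┃       1  2  3  4* 
            ┃                   ░┃ 6  7  8  9 10 11 1
            ┃int cleanup_temp(in░┃13 14 15 16* 17 18 
            ┃    int count = 2; ░┃20 21* 22* 23 24 25
            ┃    int result = 16░┃27 28 29 30 31     
            ┃    int temp = 45; ░┃                   
            ┃    return 0;      ░┃                   
            ┃}                  ░┃                   
            ┃                   ▼┃                   
            ┗━━━━━━━━━━━━━━━━━━━━┛                   
                                 ┃                   
                                 ┗━━━━━━━━━━━━━━━━━━━


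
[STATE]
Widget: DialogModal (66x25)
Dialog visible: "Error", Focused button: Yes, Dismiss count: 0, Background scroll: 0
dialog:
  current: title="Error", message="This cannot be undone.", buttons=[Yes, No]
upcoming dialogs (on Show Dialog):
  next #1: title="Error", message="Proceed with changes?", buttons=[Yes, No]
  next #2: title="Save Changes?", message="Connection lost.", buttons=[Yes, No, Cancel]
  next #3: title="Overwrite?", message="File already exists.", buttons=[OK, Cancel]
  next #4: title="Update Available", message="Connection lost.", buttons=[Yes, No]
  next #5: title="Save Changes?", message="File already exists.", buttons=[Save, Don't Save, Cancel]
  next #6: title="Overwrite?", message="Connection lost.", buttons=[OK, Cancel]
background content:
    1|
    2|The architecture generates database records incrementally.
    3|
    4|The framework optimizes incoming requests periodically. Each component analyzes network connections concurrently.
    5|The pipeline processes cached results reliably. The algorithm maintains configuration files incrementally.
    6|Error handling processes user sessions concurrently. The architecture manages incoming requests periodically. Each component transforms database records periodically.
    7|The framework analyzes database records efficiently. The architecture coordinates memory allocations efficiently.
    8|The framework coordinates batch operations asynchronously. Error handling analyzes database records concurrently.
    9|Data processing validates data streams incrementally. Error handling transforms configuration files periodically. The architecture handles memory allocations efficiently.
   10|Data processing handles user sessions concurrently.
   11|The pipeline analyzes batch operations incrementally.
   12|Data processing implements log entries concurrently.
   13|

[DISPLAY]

                                                                  
The architecture generates database records incrementally.        
                                                                  
The framework optimizes incoming requests periodically. Each compo
The pipeline processes cached results reliably. The algorithm main
Error handling processes user sessions concurrently. The architect
The framework analyzes database records efficiently. The architect
The framework coordinates batch operations asynchronously. Error h
Data processing validates data streams incrementally. Error handli
Data processing handles user sessions concurrently.               
The pipeline analyze┌────────────────────────┐ntally.             
Data processing impl│         Error          │ently.              
                    │ This cannot be undone. │                    
                    │       [Yes]  No        │                    
                    └────────────────────────┘                    
                                                                  
                                                                  
                                                                  
                                                                  
                                                                  
                                                                  
                                                                  
                                                                  
                                                                  
                                                                  


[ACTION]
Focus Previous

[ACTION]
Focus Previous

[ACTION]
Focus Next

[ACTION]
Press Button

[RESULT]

                                                                  
The architecture generates database records incrementally.        
                                                                  
The framework optimizes incoming requests periodically. Each compo
The pipeline processes cached results reliably. The algorithm main
Error handling processes user sessions concurrently. The architect
The framework analyzes database records efficiently. The architect
The framework coordinates batch operations asynchronously. Error h
Data processing validates data streams incrementally. Error handli
Data processing handles user sessions concurrently.               
The pipeline analyzes batch operations incrementally.             
Data processing implements log entries concurrently.              
                                                                  
                                                                  
                                                                  
                                                                  
                                                                  
                                                                  
                                                                  
                                                                  
                                                                  
                                                                  
                                                                  
                                                                  
                                                                  


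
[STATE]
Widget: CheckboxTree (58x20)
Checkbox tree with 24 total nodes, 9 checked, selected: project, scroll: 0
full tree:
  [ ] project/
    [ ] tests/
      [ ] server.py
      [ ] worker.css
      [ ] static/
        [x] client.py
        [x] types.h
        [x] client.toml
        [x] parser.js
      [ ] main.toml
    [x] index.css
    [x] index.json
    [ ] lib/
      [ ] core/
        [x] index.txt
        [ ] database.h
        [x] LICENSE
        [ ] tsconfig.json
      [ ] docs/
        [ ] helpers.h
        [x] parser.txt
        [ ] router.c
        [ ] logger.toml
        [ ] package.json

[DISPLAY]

>[-] project/                                             
   [-] tests/                                             
     [ ] server.py                                        
     [ ] worker.css                                       
     [x] static/                                          
       [x] client.py                                      
       [x] types.h                                        
       [x] client.toml                                    
       [x] parser.js                                      
     [ ] main.toml                                        
   [x] index.css                                          
   [x] index.json                                         
   [-] lib/                                               
     [-] core/                                            
       [x] index.txt                                      
       [ ] database.h                                     
       [x] LICENSE                                        
       [ ] tsconfig.json                                  
     [-] docs/                                            
       [ ] helpers.h                                      


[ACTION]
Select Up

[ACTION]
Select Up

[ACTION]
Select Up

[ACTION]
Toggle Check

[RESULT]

>[x] project/                                             
   [x] tests/                                             
     [x] server.py                                        
     [x] worker.css                                       
     [x] static/                                          
       [x] client.py                                      
       [x] types.h                                        
       [x] client.toml                                    
       [x] parser.js                                      
     [x] main.toml                                        
   [x] index.css                                          
   [x] index.json                                         
   [x] lib/                                               
     [x] core/                                            
       [x] index.txt                                      
       [x] database.h                                     
       [x] LICENSE                                        
       [x] tsconfig.json                                  
     [x] docs/                                            
       [x] helpers.h                                      


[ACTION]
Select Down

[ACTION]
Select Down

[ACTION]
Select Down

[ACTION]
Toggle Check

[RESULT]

 [-] project/                                             
   [-] tests/                                             
     [x] server.py                                        
>    [ ] worker.css                                       
     [x] static/                                          
       [x] client.py                                      
       [x] types.h                                        
       [x] client.toml                                    
       [x] parser.js                                      
     [x] main.toml                                        
   [x] index.css                                          
   [x] index.json                                         
   [x] lib/                                               
     [x] core/                                            
       [x] index.txt                                      
       [x] database.h                                     
       [x] LICENSE                                        
       [x] tsconfig.json                                  
     [x] docs/                                            
       [x] helpers.h                                      


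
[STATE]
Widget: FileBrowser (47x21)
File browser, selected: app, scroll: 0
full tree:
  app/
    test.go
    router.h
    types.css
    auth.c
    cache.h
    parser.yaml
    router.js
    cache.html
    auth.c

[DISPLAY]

> [-] app/                                     
    test.go                                    
    router.h                                   
    types.css                                  
    auth.c                                     
    cache.h                                    
    parser.yaml                                
    router.js                                  
    cache.html                                 
    auth.c                                     
                                               
                                               
                                               
                                               
                                               
                                               
                                               
                                               
                                               
                                               
                                               


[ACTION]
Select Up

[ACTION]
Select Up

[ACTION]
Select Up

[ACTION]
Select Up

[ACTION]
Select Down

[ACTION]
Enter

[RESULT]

  [-] app/                                     
  > test.go                                    
    router.h                                   
    types.css                                  
    auth.c                                     
    cache.h                                    
    parser.yaml                                
    router.js                                  
    cache.html                                 
    auth.c                                     
                                               
                                               
                                               
                                               
                                               
                                               
                                               
                                               
                                               
                                               
                                               
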